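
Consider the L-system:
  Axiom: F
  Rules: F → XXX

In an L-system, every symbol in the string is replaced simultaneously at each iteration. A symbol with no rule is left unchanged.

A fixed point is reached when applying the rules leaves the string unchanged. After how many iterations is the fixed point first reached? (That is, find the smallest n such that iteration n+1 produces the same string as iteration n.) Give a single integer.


Answer: 1

Derivation:
Step 0: F
Step 1: XXX
Step 2: XXX  (unchanged — fixed point at step 1)


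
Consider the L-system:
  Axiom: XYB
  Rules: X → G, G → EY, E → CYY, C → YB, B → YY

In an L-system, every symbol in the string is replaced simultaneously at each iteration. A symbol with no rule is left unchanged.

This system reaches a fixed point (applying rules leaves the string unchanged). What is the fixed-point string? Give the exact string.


Answer: YYYYYYYYY

Derivation:
Step 0: XYB
Step 1: GYYY
Step 2: EYYYY
Step 3: CYYYYYY
Step 4: YBYYYYYY
Step 5: YYYYYYYYY
Step 6: YYYYYYYYY  (unchanged — fixed point at step 5)


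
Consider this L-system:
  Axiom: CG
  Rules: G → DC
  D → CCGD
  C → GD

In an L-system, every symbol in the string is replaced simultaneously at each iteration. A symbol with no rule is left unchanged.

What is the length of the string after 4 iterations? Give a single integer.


Answer: 88

Derivation:
Step 0: length = 2
Step 1: length = 4
Step 2: length = 12
Step 3: length = 32
Step 4: length = 88


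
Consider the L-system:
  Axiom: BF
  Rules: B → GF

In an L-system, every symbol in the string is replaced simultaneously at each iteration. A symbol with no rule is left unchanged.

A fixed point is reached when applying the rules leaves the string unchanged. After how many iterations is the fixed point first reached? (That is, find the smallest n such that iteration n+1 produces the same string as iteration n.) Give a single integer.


Step 0: BF
Step 1: GFF
Step 2: GFF  (unchanged — fixed point at step 1)

Answer: 1


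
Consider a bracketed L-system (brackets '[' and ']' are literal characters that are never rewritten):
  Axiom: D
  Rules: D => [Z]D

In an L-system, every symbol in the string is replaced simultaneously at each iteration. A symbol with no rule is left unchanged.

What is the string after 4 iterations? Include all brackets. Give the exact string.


Answer: [Z][Z][Z][Z]D

Derivation:
Step 0: D
Step 1: [Z]D
Step 2: [Z][Z]D
Step 3: [Z][Z][Z]D
Step 4: [Z][Z][Z][Z]D


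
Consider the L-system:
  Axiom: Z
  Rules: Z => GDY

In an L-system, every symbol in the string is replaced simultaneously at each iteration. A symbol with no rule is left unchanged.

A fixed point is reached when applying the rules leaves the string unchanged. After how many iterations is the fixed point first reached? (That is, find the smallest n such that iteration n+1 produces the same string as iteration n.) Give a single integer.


Step 0: Z
Step 1: GDY
Step 2: GDY  (unchanged — fixed point at step 1)

Answer: 1


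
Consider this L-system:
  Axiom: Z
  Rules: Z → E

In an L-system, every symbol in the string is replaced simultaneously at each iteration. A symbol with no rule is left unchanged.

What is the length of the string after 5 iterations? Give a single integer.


Step 0: length = 1
Step 1: length = 1
Step 2: length = 1
Step 3: length = 1
Step 4: length = 1
Step 5: length = 1

Answer: 1


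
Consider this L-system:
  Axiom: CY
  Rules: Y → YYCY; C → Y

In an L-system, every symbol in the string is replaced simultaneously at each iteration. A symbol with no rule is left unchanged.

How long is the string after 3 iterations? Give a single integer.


Step 0: length = 2
Step 1: length = 5
Step 2: length = 17
Step 3: length = 56

Answer: 56


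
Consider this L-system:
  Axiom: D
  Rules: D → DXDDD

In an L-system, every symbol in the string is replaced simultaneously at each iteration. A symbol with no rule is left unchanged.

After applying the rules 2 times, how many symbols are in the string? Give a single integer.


Answer: 21

Derivation:
Step 0: length = 1
Step 1: length = 5
Step 2: length = 21


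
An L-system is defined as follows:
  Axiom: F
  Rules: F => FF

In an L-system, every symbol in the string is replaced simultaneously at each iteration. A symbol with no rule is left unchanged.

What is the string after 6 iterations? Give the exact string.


Answer: FFFFFFFFFFFFFFFFFFFFFFFFFFFFFFFFFFFFFFFFFFFFFFFFFFFFFFFFFFFFFFFF

Derivation:
Step 0: F
Step 1: FF
Step 2: FFFF
Step 3: FFFFFFFF
Step 4: FFFFFFFFFFFFFFFF
Step 5: FFFFFFFFFFFFFFFFFFFFFFFFFFFFFFFF
Step 6: FFFFFFFFFFFFFFFFFFFFFFFFFFFFFFFFFFFFFFFFFFFFFFFFFFFFFFFFFFFFFFFF


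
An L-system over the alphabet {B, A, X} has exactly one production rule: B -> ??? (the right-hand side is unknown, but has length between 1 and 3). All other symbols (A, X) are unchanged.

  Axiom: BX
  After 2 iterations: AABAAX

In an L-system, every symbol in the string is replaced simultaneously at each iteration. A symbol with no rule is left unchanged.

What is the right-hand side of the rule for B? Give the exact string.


Answer: ABA

Derivation:
Trying B -> ABA:
  Step 0: BX
  Step 1: ABAX
  Step 2: AABAAX
Matches the given result.


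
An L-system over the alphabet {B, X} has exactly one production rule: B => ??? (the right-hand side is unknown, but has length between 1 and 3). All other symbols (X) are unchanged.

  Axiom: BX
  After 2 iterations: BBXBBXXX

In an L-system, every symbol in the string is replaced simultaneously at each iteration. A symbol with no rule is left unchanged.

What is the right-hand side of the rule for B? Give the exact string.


Answer: BBX

Derivation:
Trying B => BBX:
  Step 0: BX
  Step 1: BBXX
  Step 2: BBXBBXXX
Matches the given result.


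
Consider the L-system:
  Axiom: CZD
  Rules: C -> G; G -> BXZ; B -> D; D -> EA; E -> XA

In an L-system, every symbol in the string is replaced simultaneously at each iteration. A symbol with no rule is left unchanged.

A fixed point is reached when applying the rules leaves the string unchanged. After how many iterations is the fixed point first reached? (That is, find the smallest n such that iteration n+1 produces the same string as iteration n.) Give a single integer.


Step 0: CZD
Step 1: GZEA
Step 2: BXZZXAA
Step 3: DXZZXAA
Step 4: EAXZZXAA
Step 5: XAAXZZXAA
Step 6: XAAXZZXAA  (unchanged — fixed point at step 5)

Answer: 5


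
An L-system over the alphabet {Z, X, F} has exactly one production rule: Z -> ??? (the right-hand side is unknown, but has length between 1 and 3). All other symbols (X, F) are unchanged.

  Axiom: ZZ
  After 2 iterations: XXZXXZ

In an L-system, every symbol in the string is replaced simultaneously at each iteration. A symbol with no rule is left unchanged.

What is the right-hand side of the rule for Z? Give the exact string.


Answer: XZ

Derivation:
Trying Z -> XZ:
  Step 0: ZZ
  Step 1: XZXZ
  Step 2: XXZXXZ
Matches the given result.


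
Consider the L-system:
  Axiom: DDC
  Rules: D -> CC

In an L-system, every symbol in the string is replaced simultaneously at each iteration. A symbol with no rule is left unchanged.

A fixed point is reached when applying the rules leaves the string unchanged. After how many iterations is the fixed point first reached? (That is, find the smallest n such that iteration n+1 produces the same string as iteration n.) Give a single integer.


Step 0: DDC
Step 1: CCCCC
Step 2: CCCCC  (unchanged — fixed point at step 1)

Answer: 1


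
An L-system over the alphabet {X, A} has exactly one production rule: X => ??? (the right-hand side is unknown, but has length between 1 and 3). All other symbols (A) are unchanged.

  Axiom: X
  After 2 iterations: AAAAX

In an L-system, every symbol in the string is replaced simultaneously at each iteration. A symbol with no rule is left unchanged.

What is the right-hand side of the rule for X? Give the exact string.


Answer: AAX

Derivation:
Trying X => AAX:
  Step 0: X
  Step 1: AAX
  Step 2: AAAAX
Matches the given result.


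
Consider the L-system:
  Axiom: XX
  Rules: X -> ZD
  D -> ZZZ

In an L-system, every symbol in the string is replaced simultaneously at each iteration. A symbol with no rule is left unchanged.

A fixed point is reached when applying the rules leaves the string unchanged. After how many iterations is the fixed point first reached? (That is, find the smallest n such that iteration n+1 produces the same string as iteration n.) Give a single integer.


Step 0: XX
Step 1: ZDZD
Step 2: ZZZZZZZZ
Step 3: ZZZZZZZZ  (unchanged — fixed point at step 2)

Answer: 2


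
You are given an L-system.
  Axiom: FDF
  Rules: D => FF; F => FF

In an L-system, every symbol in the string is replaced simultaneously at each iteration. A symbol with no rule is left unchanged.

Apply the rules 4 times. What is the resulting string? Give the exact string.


Step 0: FDF
Step 1: FFFFFF
Step 2: FFFFFFFFFFFF
Step 3: FFFFFFFFFFFFFFFFFFFFFFFF
Step 4: FFFFFFFFFFFFFFFFFFFFFFFFFFFFFFFFFFFFFFFFFFFFFFFF

Answer: FFFFFFFFFFFFFFFFFFFFFFFFFFFFFFFFFFFFFFFFFFFFFFFF


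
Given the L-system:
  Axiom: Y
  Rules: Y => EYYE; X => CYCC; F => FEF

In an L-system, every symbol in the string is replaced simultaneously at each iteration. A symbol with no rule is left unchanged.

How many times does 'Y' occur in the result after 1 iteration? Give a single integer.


Step 0: Y  (1 'Y')
Step 1: EYYE  (2 'Y')

Answer: 2


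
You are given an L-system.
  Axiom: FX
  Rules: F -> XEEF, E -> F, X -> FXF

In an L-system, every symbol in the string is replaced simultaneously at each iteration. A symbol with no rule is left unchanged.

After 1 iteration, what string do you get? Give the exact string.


Answer: XEEFFXF

Derivation:
Step 0: FX
Step 1: XEEFFXF


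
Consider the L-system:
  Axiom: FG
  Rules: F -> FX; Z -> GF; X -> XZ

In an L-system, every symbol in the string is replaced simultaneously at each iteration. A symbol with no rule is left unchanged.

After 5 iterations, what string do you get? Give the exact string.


Answer: FXXZXZGFXZGFGFXXZGFGFXGFXXZG

Derivation:
Step 0: FG
Step 1: FXG
Step 2: FXXZG
Step 3: FXXZXZGFG
Step 4: FXXZXZGFXZGFGFXG
Step 5: FXXZXZGFXZGFGFXXZGFGFXGFXXZG


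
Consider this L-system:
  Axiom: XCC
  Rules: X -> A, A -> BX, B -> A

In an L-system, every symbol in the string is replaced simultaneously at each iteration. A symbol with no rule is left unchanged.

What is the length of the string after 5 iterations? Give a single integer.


Step 0: length = 3
Step 1: length = 3
Step 2: length = 4
Step 3: length = 4
Step 4: length = 6
Step 5: length = 6

Answer: 6


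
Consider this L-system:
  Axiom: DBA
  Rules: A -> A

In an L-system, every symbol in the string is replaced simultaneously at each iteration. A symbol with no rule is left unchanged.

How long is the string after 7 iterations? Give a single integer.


Answer: 3

Derivation:
Step 0: length = 3
Step 1: length = 3
Step 2: length = 3
Step 3: length = 3
Step 4: length = 3
Step 5: length = 3
Step 6: length = 3
Step 7: length = 3


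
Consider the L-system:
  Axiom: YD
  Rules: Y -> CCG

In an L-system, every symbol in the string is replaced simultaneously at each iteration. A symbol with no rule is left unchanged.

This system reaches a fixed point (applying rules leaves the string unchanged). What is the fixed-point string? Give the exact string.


Step 0: YD
Step 1: CCGD
Step 2: CCGD  (unchanged — fixed point at step 1)

Answer: CCGD


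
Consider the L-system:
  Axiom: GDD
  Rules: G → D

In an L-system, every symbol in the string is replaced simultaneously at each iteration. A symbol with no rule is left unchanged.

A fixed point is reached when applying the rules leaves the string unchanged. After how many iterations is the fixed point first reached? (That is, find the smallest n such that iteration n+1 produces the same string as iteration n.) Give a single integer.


Answer: 1

Derivation:
Step 0: GDD
Step 1: DDD
Step 2: DDD  (unchanged — fixed point at step 1)


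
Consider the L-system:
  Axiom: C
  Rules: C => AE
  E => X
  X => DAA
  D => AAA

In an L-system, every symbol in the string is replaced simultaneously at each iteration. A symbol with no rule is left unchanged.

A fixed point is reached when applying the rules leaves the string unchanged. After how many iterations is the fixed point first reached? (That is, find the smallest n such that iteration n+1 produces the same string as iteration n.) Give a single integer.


Answer: 4

Derivation:
Step 0: C
Step 1: AE
Step 2: AX
Step 3: ADAA
Step 4: AAAAAA
Step 5: AAAAAA  (unchanged — fixed point at step 4)


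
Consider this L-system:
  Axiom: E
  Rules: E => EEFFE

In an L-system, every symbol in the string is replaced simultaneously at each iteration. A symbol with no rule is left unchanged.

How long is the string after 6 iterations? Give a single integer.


Step 0: length = 1
Step 1: length = 5
Step 2: length = 17
Step 3: length = 53
Step 4: length = 161
Step 5: length = 485
Step 6: length = 1457

Answer: 1457


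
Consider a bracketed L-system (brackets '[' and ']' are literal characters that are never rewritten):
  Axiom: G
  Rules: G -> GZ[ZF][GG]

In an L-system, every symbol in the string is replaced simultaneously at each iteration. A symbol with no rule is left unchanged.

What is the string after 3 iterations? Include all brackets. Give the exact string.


Step 0: G
Step 1: GZ[ZF][GG]
Step 2: GZ[ZF][GG]Z[ZF][GZ[ZF][GG]GZ[ZF][GG]]
Step 3: GZ[ZF][GG]Z[ZF][GZ[ZF][GG]GZ[ZF][GG]]Z[ZF][GZ[ZF][GG]Z[ZF][GZ[ZF][GG]GZ[ZF][GG]]GZ[ZF][GG]Z[ZF][GZ[ZF][GG]GZ[ZF][GG]]]

Answer: GZ[ZF][GG]Z[ZF][GZ[ZF][GG]GZ[ZF][GG]]Z[ZF][GZ[ZF][GG]Z[ZF][GZ[ZF][GG]GZ[ZF][GG]]GZ[ZF][GG]Z[ZF][GZ[ZF][GG]GZ[ZF][GG]]]


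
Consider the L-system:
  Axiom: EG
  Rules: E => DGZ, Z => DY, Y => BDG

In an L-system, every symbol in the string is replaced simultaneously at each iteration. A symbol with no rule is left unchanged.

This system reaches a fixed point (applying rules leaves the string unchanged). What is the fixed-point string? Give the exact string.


Answer: DGDBDGG

Derivation:
Step 0: EG
Step 1: DGZG
Step 2: DGDYG
Step 3: DGDBDGG
Step 4: DGDBDGG  (unchanged — fixed point at step 3)


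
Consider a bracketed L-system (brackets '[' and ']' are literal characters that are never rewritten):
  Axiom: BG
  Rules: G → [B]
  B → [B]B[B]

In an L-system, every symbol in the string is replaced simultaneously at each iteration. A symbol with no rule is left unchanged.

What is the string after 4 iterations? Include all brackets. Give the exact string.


Answer: [[[[B]B[B]][B]B[B][[B]B[B]]][[B]B[B]][B]B[B][[B]B[B]][[[B]B[B]][B]B[B][[B]B[B]]]][[[B]B[B]][B]B[B][[B]B[B]]][[B]B[B]][B]B[B][[B]B[B]][[[B]B[B]][B]B[B][[B]B[B]]][[[[B]B[B]][B]B[B][[B]B[B]]][[B]B[B]][B]B[B][[B]B[B]][[[B]B[B]][B]B[B][[B]B[B]]]][[[[B]B[B]][B]B[B][[B]B[B]]][[B]B[B]][B]B[B][[B]B[B]][[[B]B[B]][B]B[B][[B]B[B]]]]

Derivation:
Step 0: BG
Step 1: [B]B[B][B]
Step 2: [[B]B[B]][B]B[B][[B]B[B]][[B]B[B]]
Step 3: [[[B]B[B]][B]B[B][[B]B[B]]][[B]B[B]][B]B[B][[B]B[B]][[[B]B[B]][B]B[B][[B]B[B]]][[[B]B[B]][B]B[B][[B]B[B]]]
Step 4: [[[[B]B[B]][B]B[B][[B]B[B]]][[B]B[B]][B]B[B][[B]B[B]][[[B]B[B]][B]B[B][[B]B[B]]]][[[B]B[B]][B]B[B][[B]B[B]]][[B]B[B]][B]B[B][[B]B[B]][[[B]B[B]][B]B[B][[B]B[B]]][[[[B]B[B]][B]B[B][[B]B[B]]][[B]B[B]][B]B[B][[B]B[B]][[[B]B[B]][B]B[B][[B]B[B]]]][[[[B]B[B]][B]B[B][[B]B[B]]][[B]B[B]][B]B[B][[B]B[B]][[[B]B[B]][B]B[B][[B]B[B]]]]


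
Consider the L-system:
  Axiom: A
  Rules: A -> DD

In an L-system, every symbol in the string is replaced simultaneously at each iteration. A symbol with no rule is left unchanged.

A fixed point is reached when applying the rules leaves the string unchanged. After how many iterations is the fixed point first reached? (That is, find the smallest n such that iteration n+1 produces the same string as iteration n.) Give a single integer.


Answer: 1

Derivation:
Step 0: A
Step 1: DD
Step 2: DD  (unchanged — fixed point at step 1)


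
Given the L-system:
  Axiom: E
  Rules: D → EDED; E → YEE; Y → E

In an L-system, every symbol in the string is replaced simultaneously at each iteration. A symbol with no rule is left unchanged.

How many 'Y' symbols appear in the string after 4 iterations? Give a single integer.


Step 0: E  (0 'Y')
Step 1: YEE  (1 'Y')
Step 2: EYEEYEE  (2 'Y')
Step 3: YEEEYEEYEEEYEEYEE  (5 'Y')
Step 4: EYEEYEEYEEEYEEYEEEYEEYEEYEEEYEEYEEEYEEYEE  (12 'Y')

Answer: 12


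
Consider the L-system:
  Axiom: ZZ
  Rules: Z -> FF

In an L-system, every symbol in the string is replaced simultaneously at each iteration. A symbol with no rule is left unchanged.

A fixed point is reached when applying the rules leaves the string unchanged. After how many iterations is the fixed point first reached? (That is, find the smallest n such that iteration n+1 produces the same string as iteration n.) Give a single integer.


Answer: 1

Derivation:
Step 0: ZZ
Step 1: FFFF
Step 2: FFFF  (unchanged — fixed point at step 1)


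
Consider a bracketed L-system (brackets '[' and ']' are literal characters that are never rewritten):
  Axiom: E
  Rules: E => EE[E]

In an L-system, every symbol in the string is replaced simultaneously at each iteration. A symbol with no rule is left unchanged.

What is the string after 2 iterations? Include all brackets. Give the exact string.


Step 0: E
Step 1: EE[E]
Step 2: EE[E]EE[E][EE[E]]

Answer: EE[E]EE[E][EE[E]]


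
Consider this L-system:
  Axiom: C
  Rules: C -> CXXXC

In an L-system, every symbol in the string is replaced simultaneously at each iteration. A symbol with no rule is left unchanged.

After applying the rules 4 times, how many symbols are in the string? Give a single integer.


Answer: 61

Derivation:
Step 0: length = 1
Step 1: length = 5
Step 2: length = 13
Step 3: length = 29
Step 4: length = 61


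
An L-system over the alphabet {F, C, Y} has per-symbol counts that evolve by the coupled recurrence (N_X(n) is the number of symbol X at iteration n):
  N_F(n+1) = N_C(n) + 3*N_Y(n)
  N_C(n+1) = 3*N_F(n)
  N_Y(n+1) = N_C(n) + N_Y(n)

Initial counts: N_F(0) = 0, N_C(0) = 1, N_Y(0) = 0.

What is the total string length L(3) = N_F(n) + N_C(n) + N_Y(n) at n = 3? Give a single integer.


Answer: 19

Derivation:
Step 0: N_F=0, N_C=1, N_Y=0, L=1
Step 1: N_F=1, N_C=0, N_Y=1, L=2
Step 2: N_F=3, N_C=3, N_Y=1, L=7
Step 3: N_F=6, N_C=9, N_Y=4, L=19


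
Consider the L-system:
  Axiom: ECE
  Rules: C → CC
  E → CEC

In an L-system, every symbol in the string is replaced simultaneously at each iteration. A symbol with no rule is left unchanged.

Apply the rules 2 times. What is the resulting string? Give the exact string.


Step 0: ECE
Step 1: CECCCCEC
Step 2: CCCECCCCCCCCCCECCC

Answer: CCCECCCCCCCCCCECCC


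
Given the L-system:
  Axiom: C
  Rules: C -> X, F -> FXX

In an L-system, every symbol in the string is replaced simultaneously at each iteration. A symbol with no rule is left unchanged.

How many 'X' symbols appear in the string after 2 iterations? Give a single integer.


Step 0: C  (0 'X')
Step 1: X  (1 'X')
Step 2: X  (1 'X')

Answer: 1


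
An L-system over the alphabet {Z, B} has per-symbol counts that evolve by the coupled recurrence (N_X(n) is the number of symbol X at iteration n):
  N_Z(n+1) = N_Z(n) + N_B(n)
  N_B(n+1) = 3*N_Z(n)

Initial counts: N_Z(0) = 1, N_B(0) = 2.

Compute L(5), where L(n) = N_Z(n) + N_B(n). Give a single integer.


Answer: 177

Derivation:
Step 0: N_Z=1, N_B=2, L=3
Step 1: N_Z=3, N_B=3, L=6
Step 2: N_Z=6, N_B=9, L=15
Step 3: N_Z=15, N_B=18, L=33
Step 4: N_Z=33, N_B=45, L=78
Step 5: N_Z=78, N_B=99, L=177


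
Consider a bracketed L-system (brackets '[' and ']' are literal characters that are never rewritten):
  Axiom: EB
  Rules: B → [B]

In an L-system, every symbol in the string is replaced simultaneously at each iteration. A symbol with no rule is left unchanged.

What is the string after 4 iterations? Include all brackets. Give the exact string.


Step 0: EB
Step 1: E[B]
Step 2: E[[B]]
Step 3: E[[[B]]]
Step 4: E[[[[B]]]]

Answer: E[[[[B]]]]


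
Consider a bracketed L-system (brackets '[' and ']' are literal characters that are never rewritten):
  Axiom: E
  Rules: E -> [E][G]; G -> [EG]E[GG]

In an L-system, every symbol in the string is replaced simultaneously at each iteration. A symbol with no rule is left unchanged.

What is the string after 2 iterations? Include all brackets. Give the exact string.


Answer: [[E][G]][[EG]E[GG]]

Derivation:
Step 0: E
Step 1: [E][G]
Step 2: [[E][G]][[EG]E[GG]]


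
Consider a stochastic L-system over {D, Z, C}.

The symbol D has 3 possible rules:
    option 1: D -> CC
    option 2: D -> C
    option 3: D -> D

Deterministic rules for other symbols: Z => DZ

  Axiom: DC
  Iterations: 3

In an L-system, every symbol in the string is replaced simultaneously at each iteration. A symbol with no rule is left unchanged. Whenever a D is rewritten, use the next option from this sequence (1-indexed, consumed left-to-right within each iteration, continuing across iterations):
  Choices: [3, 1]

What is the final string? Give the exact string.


Step 0: DC
Step 1: DC  (used choices [3])
Step 2: CCC  (used choices [1])
Step 3: CCC  (used choices [])

Answer: CCC


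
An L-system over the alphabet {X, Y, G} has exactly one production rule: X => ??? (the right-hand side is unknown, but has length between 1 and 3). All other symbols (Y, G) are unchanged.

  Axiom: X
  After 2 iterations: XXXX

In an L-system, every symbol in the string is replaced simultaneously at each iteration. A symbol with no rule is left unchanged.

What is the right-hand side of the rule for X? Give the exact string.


Trying X => XX:
  Step 0: X
  Step 1: XX
  Step 2: XXXX
Matches the given result.

Answer: XX


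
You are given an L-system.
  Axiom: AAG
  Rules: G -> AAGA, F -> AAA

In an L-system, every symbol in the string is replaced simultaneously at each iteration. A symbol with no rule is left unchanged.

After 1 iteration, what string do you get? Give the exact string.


Answer: AAAAGA

Derivation:
Step 0: AAG
Step 1: AAAAGA


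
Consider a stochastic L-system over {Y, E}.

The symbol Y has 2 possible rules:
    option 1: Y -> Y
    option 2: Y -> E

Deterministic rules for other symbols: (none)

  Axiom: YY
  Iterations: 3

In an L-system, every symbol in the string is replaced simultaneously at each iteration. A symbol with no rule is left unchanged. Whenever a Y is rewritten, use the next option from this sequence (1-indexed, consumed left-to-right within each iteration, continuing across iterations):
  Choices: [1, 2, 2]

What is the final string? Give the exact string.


Step 0: YY
Step 1: YE  (used choices [1, 2])
Step 2: EE  (used choices [2])
Step 3: EE  (used choices [])

Answer: EE


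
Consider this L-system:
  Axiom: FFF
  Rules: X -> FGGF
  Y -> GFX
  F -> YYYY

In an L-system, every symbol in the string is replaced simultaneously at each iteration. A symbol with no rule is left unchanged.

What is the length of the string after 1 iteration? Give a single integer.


Step 0: length = 3
Step 1: length = 12

Answer: 12


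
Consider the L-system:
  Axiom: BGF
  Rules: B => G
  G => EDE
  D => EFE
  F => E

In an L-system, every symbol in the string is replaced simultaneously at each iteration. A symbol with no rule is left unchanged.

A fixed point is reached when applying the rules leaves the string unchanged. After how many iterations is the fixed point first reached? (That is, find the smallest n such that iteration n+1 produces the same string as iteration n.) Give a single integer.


Answer: 4

Derivation:
Step 0: BGF
Step 1: GEDEE
Step 2: EDEEEFEEE
Step 3: EEFEEEEEEEE
Step 4: EEEEEEEEEEE
Step 5: EEEEEEEEEEE  (unchanged — fixed point at step 4)


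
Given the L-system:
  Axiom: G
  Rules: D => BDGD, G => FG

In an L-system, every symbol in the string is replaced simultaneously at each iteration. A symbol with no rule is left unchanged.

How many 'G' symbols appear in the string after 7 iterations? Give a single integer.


Step 0: G  (1 'G')
Step 1: FG  (1 'G')
Step 2: FFG  (1 'G')
Step 3: FFFG  (1 'G')
Step 4: FFFFG  (1 'G')
Step 5: FFFFFG  (1 'G')
Step 6: FFFFFFG  (1 'G')
Step 7: FFFFFFFG  (1 'G')

Answer: 1


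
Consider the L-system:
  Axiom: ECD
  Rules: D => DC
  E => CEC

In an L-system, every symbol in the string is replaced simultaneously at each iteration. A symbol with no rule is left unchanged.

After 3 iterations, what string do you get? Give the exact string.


Answer: CCCECCCCDCCC

Derivation:
Step 0: ECD
Step 1: CECCDC
Step 2: CCECCCDCC
Step 3: CCCECCCCDCCC


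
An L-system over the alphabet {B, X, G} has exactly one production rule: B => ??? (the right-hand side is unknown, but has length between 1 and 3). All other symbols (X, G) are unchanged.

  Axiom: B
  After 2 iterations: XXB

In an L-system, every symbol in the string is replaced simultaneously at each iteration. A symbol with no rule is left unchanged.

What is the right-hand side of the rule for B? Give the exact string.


Trying B => XB:
  Step 0: B
  Step 1: XB
  Step 2: XXB
Matches the given result.

Answer: XB


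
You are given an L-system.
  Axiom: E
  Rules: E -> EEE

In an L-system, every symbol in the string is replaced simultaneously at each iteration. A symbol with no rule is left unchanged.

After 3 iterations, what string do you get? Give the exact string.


Answer: EEEEEEEEEEEEEEEEEEEEEEEEEEE

Derivation:
Step 0: E
Step 1: EEE
Step 2: EEEEEEEEE
Step 3: EEEEEEEEEEEEEEEEEEEEEEEEEEE


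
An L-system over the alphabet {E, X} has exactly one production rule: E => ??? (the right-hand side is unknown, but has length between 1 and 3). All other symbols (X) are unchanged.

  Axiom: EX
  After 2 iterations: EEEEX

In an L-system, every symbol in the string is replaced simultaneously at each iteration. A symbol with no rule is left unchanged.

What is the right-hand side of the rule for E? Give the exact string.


Answer: EE

Derivation:
Trying E => EE:
  Step 0: EX
  Step 1: EEX
  Step 2: EEEEX
Matches the given result.


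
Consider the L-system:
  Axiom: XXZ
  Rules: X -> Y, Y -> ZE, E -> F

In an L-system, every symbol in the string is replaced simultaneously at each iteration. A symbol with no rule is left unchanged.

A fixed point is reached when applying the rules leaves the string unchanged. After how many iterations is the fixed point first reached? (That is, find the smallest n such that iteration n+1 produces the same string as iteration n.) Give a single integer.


Answer: 3

Derivation:
Step 0: XXZ
Step 1: YYZ
Step 2: ZEZEZ
Step 3: ZFZFZ
Step 4: ZFZFZ  (unchanged — fixed point at step 3)


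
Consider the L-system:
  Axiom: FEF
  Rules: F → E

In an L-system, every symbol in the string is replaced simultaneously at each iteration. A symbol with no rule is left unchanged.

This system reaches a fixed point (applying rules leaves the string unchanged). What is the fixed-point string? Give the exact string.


Answer: EEE

Derivation:
Step 0: FEF
Step 1: EEE
Step 2: EEE  (unchanged — fixed point at step 1)


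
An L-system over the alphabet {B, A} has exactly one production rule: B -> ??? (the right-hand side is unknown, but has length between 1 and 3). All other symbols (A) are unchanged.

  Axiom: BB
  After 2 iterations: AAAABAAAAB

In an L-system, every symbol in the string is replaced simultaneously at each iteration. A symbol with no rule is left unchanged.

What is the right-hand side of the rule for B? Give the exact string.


Answer: AAB

Derivation:
Trying B -> AAB:
  Step 0: BB
  Step 1: AABAAB
  Step 2: AAAABAAAAB
Matches the given result.


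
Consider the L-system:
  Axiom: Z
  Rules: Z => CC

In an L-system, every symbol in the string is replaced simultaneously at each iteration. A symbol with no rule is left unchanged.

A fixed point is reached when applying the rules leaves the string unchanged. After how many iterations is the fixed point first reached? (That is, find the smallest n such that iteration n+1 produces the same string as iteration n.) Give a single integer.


Step 0: Z
Step 1: CC
Step 2: CC  (unchanged — fixed point at step 1)

Answer: 1


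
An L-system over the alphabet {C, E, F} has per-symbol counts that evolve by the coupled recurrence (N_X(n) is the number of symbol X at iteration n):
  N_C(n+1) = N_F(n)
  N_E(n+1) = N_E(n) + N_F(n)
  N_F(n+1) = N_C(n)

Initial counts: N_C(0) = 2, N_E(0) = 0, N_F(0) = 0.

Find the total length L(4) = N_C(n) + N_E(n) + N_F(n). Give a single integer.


Answer: 6

Derivation:
Step 0: N_C=2, N_E=0, N_F=0, L=2
Step 1: N_C=0, N_E=0, N_F=2, L=2
Step 2: N_C=2, N_E=2, N_F=0, L=4
Step 3: N_C=0, N_E=2, N_F=2, L=4
Step 4: N_C=2, N_E=4, N_F=0, L=6


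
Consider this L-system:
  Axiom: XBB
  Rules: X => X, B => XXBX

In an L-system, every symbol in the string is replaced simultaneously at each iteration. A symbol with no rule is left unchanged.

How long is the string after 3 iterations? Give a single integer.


Answer: 21

Derivation:
Step 0: length = 3
Step 1: length = 9
Step 2: length = 15
Step 3: length = 21


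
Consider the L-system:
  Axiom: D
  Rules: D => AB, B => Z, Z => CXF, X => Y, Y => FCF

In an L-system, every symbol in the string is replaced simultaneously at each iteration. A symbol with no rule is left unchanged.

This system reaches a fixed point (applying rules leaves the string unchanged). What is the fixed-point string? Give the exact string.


Answer: ACFCFF

Derivation:
Step 0: D
Step 1: AB
Step 2: AZ
Step 3: ACXF
Step 4: ACYF
Step 5: ACFCFF
Step 6: ACFCFF  (unchanged — fixed point at step 5)


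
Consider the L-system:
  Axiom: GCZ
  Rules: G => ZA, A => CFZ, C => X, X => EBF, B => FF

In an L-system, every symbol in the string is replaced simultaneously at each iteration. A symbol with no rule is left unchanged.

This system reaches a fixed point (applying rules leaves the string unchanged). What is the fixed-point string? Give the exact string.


Answer: ZEFFFFZEFFFZ

Derivation:
Step 0: GCZ
Step 1: ZAXZ
Step 2: ZCFZEBFZ
Step 3: ZXFZEFFFZ
Step 4: ZEBFFZEFFFZ
Step 5: ZEFFFFZEFFFZ
Step 6: ZEFFFFZEFFFZ  (unchanged — fixed point at step 5)


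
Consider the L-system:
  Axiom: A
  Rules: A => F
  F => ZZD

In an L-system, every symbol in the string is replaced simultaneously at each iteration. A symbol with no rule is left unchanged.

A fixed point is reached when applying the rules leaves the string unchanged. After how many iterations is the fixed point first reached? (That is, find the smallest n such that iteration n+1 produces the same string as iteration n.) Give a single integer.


Step 0: A
Step 1: F
Step 2: ZZD
Step 3: ZZD  (unchanged — fixed point at step 2)

Answer: 2


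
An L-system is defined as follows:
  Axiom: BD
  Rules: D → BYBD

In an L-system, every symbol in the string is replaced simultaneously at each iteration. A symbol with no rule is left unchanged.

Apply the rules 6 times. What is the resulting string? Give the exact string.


Step 0: BD
Step 1: BBYBD
Step 2: BBYBBYBD
Step 3: BBYBBYBBYBD
Step 4: BBYBBYBBYBBYBD
Step 5: BBYBBYBBYBBYBBYBD
Step 6: BBYBBYBBYBBYBBYBBYBD

Answer: BBYBBYBBYBBYBBYBBYBD


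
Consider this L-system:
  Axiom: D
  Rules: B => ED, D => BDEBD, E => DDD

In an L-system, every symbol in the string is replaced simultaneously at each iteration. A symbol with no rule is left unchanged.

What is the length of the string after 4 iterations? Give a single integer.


Answer: 245

Derivation:
Step 0: length = 1
Step 1: length = 5
Step 2: length = 17
Step 3: length = 65
Step 4: length = 245


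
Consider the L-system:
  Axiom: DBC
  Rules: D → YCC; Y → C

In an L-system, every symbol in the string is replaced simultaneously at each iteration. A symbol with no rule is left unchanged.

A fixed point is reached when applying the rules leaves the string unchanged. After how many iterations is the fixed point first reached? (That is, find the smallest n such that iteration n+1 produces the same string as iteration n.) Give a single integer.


Step 0: DBC
Step 1: YCCBC
Step 2: CCCBC
Step 3: CCCBC  (unchanged — fixed point at step 2)

Answer: 2


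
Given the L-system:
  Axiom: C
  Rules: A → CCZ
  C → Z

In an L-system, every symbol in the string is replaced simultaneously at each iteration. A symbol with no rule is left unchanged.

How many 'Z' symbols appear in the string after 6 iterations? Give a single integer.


Step 0: C  (0 'Z')
Step 1: Z  (1 'Z')
Step 2: Z  (1 'Z')
Step 3: Z  (1 'Z')
Step 4: Z  (1 'Z')
Step 5: Z  (1 'Z')
Step 6: Z  (1 'Z')

Answer: 1


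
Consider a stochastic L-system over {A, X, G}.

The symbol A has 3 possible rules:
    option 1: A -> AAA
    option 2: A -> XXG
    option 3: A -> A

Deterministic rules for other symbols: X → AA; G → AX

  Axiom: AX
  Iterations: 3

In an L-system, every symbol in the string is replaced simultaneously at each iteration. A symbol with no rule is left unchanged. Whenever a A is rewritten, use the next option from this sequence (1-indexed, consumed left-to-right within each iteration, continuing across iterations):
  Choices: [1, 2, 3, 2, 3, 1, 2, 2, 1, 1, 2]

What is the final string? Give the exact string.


Answer: AAAAAXXXGAAAAAXXXGAAAAAAXXG

Derivation:
Step 0: AX
Step 1: AAAAA  (used choices [1])
Step 2: XXGAXXGAAAA  (used choices [2, 3, 2, 3, 1])
Step 3: AAAAAXXXGAAAAAXXXGAAAAAAXXG  (used choices [2, 2, 1, 1, 2])


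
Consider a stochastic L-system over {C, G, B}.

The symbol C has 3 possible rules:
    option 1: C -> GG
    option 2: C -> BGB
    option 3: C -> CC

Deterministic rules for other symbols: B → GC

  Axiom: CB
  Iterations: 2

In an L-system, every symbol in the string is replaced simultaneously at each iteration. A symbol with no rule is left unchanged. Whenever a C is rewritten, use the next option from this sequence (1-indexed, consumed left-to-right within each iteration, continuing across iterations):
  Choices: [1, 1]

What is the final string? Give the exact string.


Step 0: CB
Step 1: GGGC  (used choices [1])
Step 2: GGGGG  (used choices [1])

Answer: GGGGG


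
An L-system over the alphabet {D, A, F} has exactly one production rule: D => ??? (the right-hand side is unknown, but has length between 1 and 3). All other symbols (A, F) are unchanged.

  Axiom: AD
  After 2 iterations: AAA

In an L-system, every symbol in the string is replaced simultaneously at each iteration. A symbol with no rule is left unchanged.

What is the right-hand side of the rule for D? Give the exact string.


Trying D => AA:
  Step 0: AD
  Step 1: AAA
  Step 2: AAA
Matches the given result.

Answer: AA


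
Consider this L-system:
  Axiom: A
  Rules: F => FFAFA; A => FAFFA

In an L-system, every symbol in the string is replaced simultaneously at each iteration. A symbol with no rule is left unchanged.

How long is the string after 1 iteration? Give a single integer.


Step 0: length = 1
Step 1: length = 5

Answer: 5


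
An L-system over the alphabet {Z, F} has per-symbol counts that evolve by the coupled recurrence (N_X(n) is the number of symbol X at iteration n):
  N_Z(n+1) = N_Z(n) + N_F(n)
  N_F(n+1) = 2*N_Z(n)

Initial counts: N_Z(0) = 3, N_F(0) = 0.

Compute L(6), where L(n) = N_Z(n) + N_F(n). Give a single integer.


Step 0: N_Z=3, N_F=0, L=3
Step 1: N_Z=3, N_F=6, L=9
Step 2: N_Z=9, N_F=6, L=15
Step 3: N_Z=15, N_F=18, L=33
Step 4: N_Z=33, N_F=30, L=63
Step 5: N_Z=63, N_F=66, L=129
Step 6: N_Z=129, N_F=126, L=255

Answer: 255


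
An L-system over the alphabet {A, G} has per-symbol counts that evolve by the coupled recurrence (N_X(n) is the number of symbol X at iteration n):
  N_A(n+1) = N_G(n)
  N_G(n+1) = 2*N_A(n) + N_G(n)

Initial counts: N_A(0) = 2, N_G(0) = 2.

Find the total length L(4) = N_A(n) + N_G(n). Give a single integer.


Answer: 64

Derivation:
Step 0: N_A=2, N_G=2, L=4
Step 1: N_A=2, N_G=6, L=8
Step 2: N_A=6, N_G=10, L=16
Step 3: N_A=10, N_G=22, L=32
Step 4: N_A=22, N_G=42, L=64


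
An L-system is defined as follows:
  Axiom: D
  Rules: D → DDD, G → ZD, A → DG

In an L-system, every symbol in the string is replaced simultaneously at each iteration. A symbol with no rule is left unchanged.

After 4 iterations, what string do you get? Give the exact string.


Step 0: D
Step 1: DDD
Step 2: DDDDDDDDD
Step 3: DDDDDDDDDDDDDDDDDDDDDDDDDDD
Step 4: DDDDDDDDDDDDDDDDDDDDDDDDDDDDDDDDDDDDDDDDDDDDDDDDDDDDDDDDDDDDDDDDDDDDDDDDDDDDDDDDD

Answer: DDDDDDDDDDDDDDDDDDDDDDDDDDDDDDDDDDDDDDDDDDDDDDDDDDDDDDDDDDDDDDDDDDDDDDDDDDDDDDDDD


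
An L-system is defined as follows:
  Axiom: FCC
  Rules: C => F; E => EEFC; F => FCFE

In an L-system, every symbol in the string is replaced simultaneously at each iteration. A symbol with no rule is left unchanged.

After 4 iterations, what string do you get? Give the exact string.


Step 0: FCC
Step 1: FCFEFF
Step 2: FCFEFFCFEEEFCFCFEFCFE
Step 3: FCFEFFCFEEEFCFCFEFCFEFFCFEEEFCEEFCEEFCFCFEFFCFEFFCFEEEFCFCFEFFCFEEEFC
Step 4: FCFEFFCFEEEFCFCFEFCFEFFCFEEEFCEEFCEEFCFCFEFFCFEFFCFEEEFCFCFEFFCFEEEFCFCFEFCFEFFCFEEEFCEEFCEEFCFCFEFEEFCEEFCFCFEFEEFCEEFCFCFEFFCFEFFCFEEEFCFCFEFCFEFFCFEEEFCFCFEFCFEFFCFEEEFCEEFCEEFCFCFEFFCFEFFCFEEEFCFCFEFCFEFFCFEEEFCEEFCEEFCFCFEF

Answer: FCFEFFCFEEEFCFCFEFCFEFFCFEEEFCEEFCEEFCFCFEFFCFEFFCFEEEFCFCFEFFCFEEEFCFCFEFCFEFFCFEEEFCEEFCEEFCFCFEFEEFCEEFCFCFEFEEFCEEFCFCFEFFCFEFFCFEEEFCFCFEFCFEFFCFEEEFCFCFEFCFEFFCFEEEFCEEFCEEFCFCFEFFCFEFFCFEEEFCFCFEFCFEFFCFEEEFCEEFCEEFCFCFEF


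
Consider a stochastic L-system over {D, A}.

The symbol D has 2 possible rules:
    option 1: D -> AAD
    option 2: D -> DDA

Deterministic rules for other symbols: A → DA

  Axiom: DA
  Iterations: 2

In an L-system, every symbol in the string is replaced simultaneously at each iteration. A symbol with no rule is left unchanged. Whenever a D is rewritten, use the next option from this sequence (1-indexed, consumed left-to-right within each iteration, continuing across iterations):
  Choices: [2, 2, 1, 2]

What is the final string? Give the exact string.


Answer: DDAAADDADDADA

Derivation:
Step 0: DA
Step 1: DDADA  (used choices [2])
Step 2: DDAAADDADDADA  (used choices [2, 1, 2])


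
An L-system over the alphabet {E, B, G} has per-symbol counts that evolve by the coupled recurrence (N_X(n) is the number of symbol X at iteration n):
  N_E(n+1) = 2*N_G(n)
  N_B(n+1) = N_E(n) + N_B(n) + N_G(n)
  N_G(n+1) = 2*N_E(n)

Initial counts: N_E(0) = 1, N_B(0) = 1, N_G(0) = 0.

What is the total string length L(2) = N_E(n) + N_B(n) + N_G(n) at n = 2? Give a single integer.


Answer: 8

Derivation:
Step 0: N_E=1, N_B=1, N_G=0, L=2
Step 1: N_E=0, N_B=2, N_G=2, L=4
Step 2: N_E=4, N_B=4, N_G=0, L=8


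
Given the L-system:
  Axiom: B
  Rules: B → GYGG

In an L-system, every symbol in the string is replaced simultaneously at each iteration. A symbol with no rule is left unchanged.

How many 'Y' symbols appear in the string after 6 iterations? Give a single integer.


Answer: 1

Derivation:
Step 0: B  (0 'Y')
Step 1: GYGG  (1 'Y')
Step 2: GYGG  (1 'Y')
Step 3: GYGG  (1 'Y')
Step 4: GYGG  (1 'Y')
Step 5: GYGG  (1 'Y')
Step 6: GYGG  (1 'Y')


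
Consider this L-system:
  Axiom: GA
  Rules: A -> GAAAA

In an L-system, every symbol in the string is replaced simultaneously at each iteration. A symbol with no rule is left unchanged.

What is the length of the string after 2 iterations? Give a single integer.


Answer: 22

Derivation:
Step 0: length = 2
Step 1: length = 6
Step 2: length = 22


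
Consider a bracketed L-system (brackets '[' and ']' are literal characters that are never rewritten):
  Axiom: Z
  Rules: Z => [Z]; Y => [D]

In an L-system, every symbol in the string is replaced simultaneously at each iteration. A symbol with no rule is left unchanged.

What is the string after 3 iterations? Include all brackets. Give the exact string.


Step 0: Z
Step 1: [Z]
Step 2: [[Z]]
Step 3: [[[Z]]]

Answer: [[[Z]]]


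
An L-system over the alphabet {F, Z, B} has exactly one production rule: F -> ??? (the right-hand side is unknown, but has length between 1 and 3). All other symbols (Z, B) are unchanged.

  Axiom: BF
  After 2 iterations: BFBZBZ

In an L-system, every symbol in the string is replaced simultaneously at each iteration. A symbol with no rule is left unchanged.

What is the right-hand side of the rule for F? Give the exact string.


Trying F -> FBZ:
  Step 0: BF
  Step 1: BFBZ
  Step 2: BFBZBZ
Matches the given result.

Answer: FBZ
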